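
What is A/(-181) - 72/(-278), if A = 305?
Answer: -35879/25159 ≈ -1.4261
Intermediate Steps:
A/(-181) - 72/(-278) = 305/(-181) - 72/(-278) = 305*(-1/181) - 72*(-1/278) = -305/181 + 36/139 = -35879/25159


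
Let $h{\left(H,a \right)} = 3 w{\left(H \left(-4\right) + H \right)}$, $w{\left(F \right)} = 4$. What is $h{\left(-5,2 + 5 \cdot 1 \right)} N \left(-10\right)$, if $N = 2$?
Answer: $-240$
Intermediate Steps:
$h{\left(H,a \right)} = 12$ ($h{\left(H,a \right)} = 3 \cdot 4 = 12$)
$h{\left(-5,2 + 5 \cdot 1 \right)} N \left(-10\right) = 12 \cdot 2 \left(-10\right) = 12 \left(-20\right) = -240$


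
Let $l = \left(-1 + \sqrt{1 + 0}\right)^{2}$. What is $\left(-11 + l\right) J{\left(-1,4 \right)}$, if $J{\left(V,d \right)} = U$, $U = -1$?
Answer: $11$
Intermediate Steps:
$l = 0$ ($l = \left(-1 + \sqrt{1}\right)^{2} = \left(-1 + 1\right)^{2} = 0^{2} = 0$)
$J{\left(V,d \right)} = -1$
$\left(-11 + l\right) J{\left(-1,4 \right)} = \left(-11 + 0\right) \left(-1\right) = \left(-11\right) \left(-1\right) = 11$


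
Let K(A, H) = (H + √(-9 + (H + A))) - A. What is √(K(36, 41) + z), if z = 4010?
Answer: √(4015 + 2*√17) ≈ 63.429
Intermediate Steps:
K(A, H) = H + √(-9 + A + H) - A (K(A, H) = (H + √(-9 + (A + H))) - A = (H + √(-9 + A + H)) - A = H + √(-9 + A + H) - A)
√(K(36, 41) + z) = √((41 + √(-9 + 36 + 41) - 1*36) + 4010) = √((41 + √68 - 36) + 4010) = √((41 + 2*√17 - 36) + 4010) = √((5 + 2*√17) + 4010) = √(4015 + 2*√17)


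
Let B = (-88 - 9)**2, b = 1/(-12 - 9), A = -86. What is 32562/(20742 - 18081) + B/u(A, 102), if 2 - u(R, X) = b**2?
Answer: 3690052677/781447 ≈ 4722.1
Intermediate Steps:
b = -1/21 (b = 1/(-21) = -1/21 ≈ -0.047619)
u(R, X) = 881/441 (u(R, X) = 2 - (-1/21)**2 = 2 - 1*1/441 = 2 - 1/441 = 881/441)
B = 9409 (B = (-97)**2 = 9409)
32562/(20742 - 18081) + B/u(A, 102) = 32562/(20742 - 18081) + 9409/(881/441) = 32562/2661 + 9409*(441/881) = 32562*(1/2661) + 4149369/881 = 10854/887 + 4149369/881 = 3690052677/781447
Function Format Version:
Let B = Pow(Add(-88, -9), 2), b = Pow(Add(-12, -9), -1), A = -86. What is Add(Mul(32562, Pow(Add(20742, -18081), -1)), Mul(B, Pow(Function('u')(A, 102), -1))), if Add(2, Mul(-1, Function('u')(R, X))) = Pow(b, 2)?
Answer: Rational(3690052677, 781447) ≈ 4722.1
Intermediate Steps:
b = Rational(-1, 21) (b = Pow(-21, -1) = Rational(-1, 21) ≈ -0.047619)
Function('u')(R, X) = Rational(881, 441) (Function('u')(R, X) = Add(2, Mul(-1, Pow(Rational(-1, 21), 2))) = Add(2, Mul(-1, Rational(1, 441))) = Add(2, Rational(-1, 441)) = Rational(881, 441))
B = 9409 (B = Pow(-97, 2) = 9409)
Add(Mul(32562, Pow(Add(20742, -18081), -1)), Mul(B, Pow(Function('u')(A, 102), -1))) = Add(Mul(32562, Pow(Add(20742, -18081), -1)), Mul(9409, Pow(Rational(881, 441), -1))) = Add(Mul(32562, Pow(2661, -1)), Mul(9409, Rational(441, 881))) = Add(Mul(32562, Rational(1, 2661)), Rational(4149369, 881)) = Add(Rational(10854, 887), Rational(4149369, 881)) = Rational(3690052677, 781447)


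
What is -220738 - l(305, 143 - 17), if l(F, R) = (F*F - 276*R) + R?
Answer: -279113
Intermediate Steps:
l(F, R) = F² - 275*R (l(F, R) = (F² - 276*R) + R = F² - 275*R)
-220738 - l(305, 143 - 17) = -220738 - (305² - 275*(143 - 17)) = -220738 - (93025 - 275*126) = -220738 - (93025 - 34650) = -220738 - 1*58375 = -220738 - 58375 = -279113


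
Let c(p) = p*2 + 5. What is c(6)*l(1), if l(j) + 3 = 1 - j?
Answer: -51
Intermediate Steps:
c(p) = 5 + 2*p (c(p) = 2*p + 5 = 5 + 2*p)
l(j) = -2 - j (l(j) = -3 + (1 - j) = -2 - j)
c(6)*l(1) = (5 + 2*6)*(-2 - 1*1) = (5 + 12)*(-2 - 1) = 17*(-3) = -51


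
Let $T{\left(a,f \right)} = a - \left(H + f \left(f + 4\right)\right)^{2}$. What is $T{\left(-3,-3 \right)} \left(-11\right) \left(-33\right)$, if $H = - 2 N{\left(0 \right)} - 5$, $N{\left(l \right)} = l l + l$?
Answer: $-24321$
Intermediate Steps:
$N{\left(l \right)} = l + l^{2}$ ($N{\left(l \right)} = l^{2} + l = l + l^{2}$)
$H = -5$ ($H = - 2 \cdot 0 \left(1 + 0\right) - 5 = - 2 \cdot 0 \cdot 1 - 5 = \left(-2\right) 0 - 5 = 0 - 5 = -5$)
$T{\left(a,f \right)} = a - \left(-5 + f \left(4 + f\right)\right)^{2}$ ($T{\left(a,f \right)} = a - \left(-5 + f \left(f + 4\right)\right)^{2} = a - \left(-5 + f \left(4 + f\right)\right)^{2}$)
$T{\left(-3,-3 \right)} \left(-11\right) \left(-33\right) = \left(-3 - \left(-5 + \left(-3\right)^{2} + 4 \left(-3\right)\right)^{2}\right) \left(-11\right) \left(-33\right) = \left(-3 - \left(-5 + 9 - 12\right)^{2}\right) \left(-11\right) \left(-33\right) = \left(-3 - \left(-8\right)^{2}\right) \left(-11\right) \left(-33\right) = \left(-3 - 64\right) \left(-11\right) \left(-33\right) = \left(-67\right) \left(-11\right) \left(-33\right) = 737 \left(-33\right) = -24321$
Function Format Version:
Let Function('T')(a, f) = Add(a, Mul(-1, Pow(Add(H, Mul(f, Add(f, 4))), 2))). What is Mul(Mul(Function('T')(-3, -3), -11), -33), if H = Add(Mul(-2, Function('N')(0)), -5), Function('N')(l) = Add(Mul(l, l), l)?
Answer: -24321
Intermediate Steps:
Function('N')(l) = Add(l, Pow(l, 2)) (Function('N')(l) = Add(Pow(l, 2), l) = Add(l, Pow(l, 2)))
H = -5 (H = Add(Mul(-2, Mul(0, Add(1, 0))), -5) = Add(Mul(-2, Mul(0, 1)), -5) = Add(Mul(-2, 0), -5) = Add(0, -5) = -5)
Function('T')(a, f) = Add(a, Mul(-1, Pow(Add(-5, Mul(f, Add(4, f))), 2))) (Function('T')(a, f) = Add(a, Mul(-1, Pow(Add(-5, Mul(f, Add(f, 4))), 2))) = Add(a, Mul(-1, Pow(Add(-5, Mul(f, Add(4, f))), 2))))
Mul(Mul(Function('T')(-3, -3), -11), -33) = Mul(Mul(Add(-3, Mul(-1, Pow(Add(-5, Pow(-3, 2), Mul(4, -3)), 2))), -11), -33) = Mul(Mul(Add(-3, Mul(-1, Pow(Add(-5, 9, -12), 2))), -11), -33) = Mul(Mul(Add(-3, Mul(-1, Pow(-8, 2))), -11), -33) = Mul(Mul(Add(-3, Mul(-1, 64)), -11), -33) = Mul(Mul(Add(-3, -64), -11), -33) = Mul(Mul(-67, -11), -33) = Mul(737, -33) = -24321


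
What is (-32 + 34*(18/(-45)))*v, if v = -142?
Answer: 32376/5 ≈ 6475.2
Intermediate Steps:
(-32 + 34*(18/(-45)))*v = (-32 + 34*(18/(-45)))*(-142) = (-32 + 34*(18*(-1/45)))*(-142) = (-32 + 34*(-2/5))*(-142) = (-32 - 68/5)*(-142) = -228/5*(-142) = 32376/5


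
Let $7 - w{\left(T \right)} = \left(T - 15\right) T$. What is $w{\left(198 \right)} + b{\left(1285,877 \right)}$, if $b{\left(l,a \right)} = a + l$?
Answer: $-34065$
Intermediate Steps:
$w{\left(T \right)} = 7 - T \left(-15 + T\right)$ ($w{\left(T \right)} = 7 - \left(T - 15\right) T = 7 - \left(-15 + T\right) T = 7 - T \left(-15 + T\right)$)
$w{\left(198 \right)} + b{\left(1285,877 \right)} = \left(7 - 198^{2} + 15 \cdot 198\right) + \left(877 + 1285\right) = \left(7 - 39204 + 2970\right) + 2162 = -36227 + 2162 = -34065$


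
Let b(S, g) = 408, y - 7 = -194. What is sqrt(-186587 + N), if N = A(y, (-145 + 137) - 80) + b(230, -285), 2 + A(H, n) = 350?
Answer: I*sqrt(185831) ≈ 431.08*I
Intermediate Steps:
y = -187 (y = 7 - 194 = -187)
A(H, n) = 348 (A(H, n) = -2 + 350 = 348)
N = 756 (N = 348 + 408 = 756)
sqrt(-186587 + N) = sqrt(-186587 + 756) = sqrt(-185831) = I*sqrt(185831)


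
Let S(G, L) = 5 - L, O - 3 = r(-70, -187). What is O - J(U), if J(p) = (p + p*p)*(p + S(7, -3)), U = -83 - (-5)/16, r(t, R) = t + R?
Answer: 2065307011/4096 ≈ 5.0423e+5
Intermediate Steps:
r(t, R) = R + t
U = -1323/16 (U = -83 - (-5)/16 = -83 - 1*(-5/16) = -83 + 5/16 = -1323/16 ≈ -82.688)
O = -254 (O = 3 + (-187 - 70) = 3 - 257 = -254)
J(p) = (8 + p)*(p + p²) (J(p) = (p + p*p)*(p + (5 - 1*(-3))) = (p + p²)*(p + (5 + 3)) = (p + p²)*(p + 8) = (p + p²)*(8 + p) = (8 + p)*(p + p²))
O - J(U) = -254 - (-1323)*(8 + (-1323/16)² + 9*(-1323/16))/16 = -254 - (-1323)*(8 + 1750329/256 - 11907/16)/16 = -254 - (-1323)*1561865/(16*256) = -254 - 1*(-2066347395/4096) = -254 + 2066347395/4096 = 2065307011/4096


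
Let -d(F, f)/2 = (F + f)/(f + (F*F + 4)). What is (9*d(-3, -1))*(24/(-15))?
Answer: -48/5 ≈ -9.6000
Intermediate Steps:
d(F, f) = -2*(F + f)/(4 + f + F²) (d(F, f) = -2*(F + f)/(f + (F*F + 4)) = -2*(F + f)/(f + (F² + 4)) = -2*(F + f)/(f + (4 + F²)) = -2*(F + f)/(4 + f + F²))
(9*d(-3, -1))*(24/(-15)) = (9*(2*(-1*(-3) - 1*(-1))/(4 - 1 + (-3)²)))*(24/(-15)) = (9*(2*(3 + 1)/(4 - 1 + 9)))*(24*(-1/15)) = (9*(2*4/12))*(-8/5) = (9*(2*(1/12)*4))*(-8/5) = (9*(⅔))*(-8/5) = 6*(-8/5) = -48/5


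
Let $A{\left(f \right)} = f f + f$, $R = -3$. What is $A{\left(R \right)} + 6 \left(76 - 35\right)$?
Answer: $252$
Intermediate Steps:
$A{\left(f \right)} = f + f^{2}$ ($A{\left(f \right)} = f^{2} + f = f + f^{2}$)
$A{\left(R \right)} + 6 \left(76 - 35\right) = - 3 \left(1 - 3\right) + 6 \left(76 - 35\right) = \left(-3\right) \left(-2\right) + 6 \left(76 - 35\right) = 6 + 6 \cdot 41 = 6 + 246 = 252$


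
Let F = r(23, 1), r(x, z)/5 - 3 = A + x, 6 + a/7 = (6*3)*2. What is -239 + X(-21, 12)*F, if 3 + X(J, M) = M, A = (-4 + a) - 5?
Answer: 9976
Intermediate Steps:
a = 210 (a = -42 + 7*((6*3)*2) = -42 + 7*(18*2) = -42 + 7*36 = -42 + 252 = 210)
A = 201 (A = (-4 + 210) - 5 = 206 - 5 = 201)
X(J, M) = -3 + M
r(x, z) = 1020 + 5*x (r(x, z) = 15 + 5*(201 + x) = 15 + (1005 + 5*x) = 1020 + 5*x)
F = 1135 (F = 1020 + 5*23 = 1020 + 115 = 1135)
-239 + X(-21, 12)*F = -239 + (-3 + 12)*1135 = -239 + 9*1135 = -239 + 10215 = 9976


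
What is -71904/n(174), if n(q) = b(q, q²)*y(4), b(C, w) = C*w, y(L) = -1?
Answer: 2996/219501 ≈ 0.013649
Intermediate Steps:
n(q) = -q³ (n(q) = (q*q²)*(-1) = q³*(-1) = -q³)
-71904/n(174) = -71904/((-1*174³)) = -71904/((-1*5268024)) = -71904/(-5268024) = -71904*(-1/5268024) = 2996/219501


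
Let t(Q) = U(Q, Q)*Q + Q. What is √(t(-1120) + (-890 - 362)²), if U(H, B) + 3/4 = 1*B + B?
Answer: 2*√1019006 ≈ 2018.9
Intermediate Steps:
U(H, B) = -¾ + 2*B (U(H, B) = -¾ + (1*B + B) = -¾ + (B + B) = -¾ + 2*B)
t(Q) = Q + Q*(-¾ + 2*Q) (t(Q) = (-¾ + 2*Q)*Q + Q = Q*(-¾ + 2*Q) + Q = Q + Q*(-¾ + 2*Q))
√(t(-1120) + (-890 - 362)²) = √((¼)*(-1120)*(1 + 8*(-1120)) + (-890 - 362)²) = √((¼)*(-1120)*(1 - 8960) + (-1252)²) = √((¼)*(-1120)*(-8959) + 1567504) = √(2508520 + 1567504) = √4076024 = 2*√1019006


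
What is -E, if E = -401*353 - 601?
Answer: 142154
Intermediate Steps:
E = -142154 (E = -141553 - 601 = -142154)
-E = -1*(-142154) = 142154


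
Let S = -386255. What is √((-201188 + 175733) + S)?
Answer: I*√411710 ≈ 641.65*I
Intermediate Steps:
√((-201188 + 175733) + S) = √((-201188 + 175733) - 386255) = √(-25455 - 386255) = √(-411710) = I*√411710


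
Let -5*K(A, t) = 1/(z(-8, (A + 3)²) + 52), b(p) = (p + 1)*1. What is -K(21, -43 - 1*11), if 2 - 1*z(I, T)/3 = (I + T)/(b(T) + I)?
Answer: 569/156490 ≈ 0.0036360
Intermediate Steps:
b(p) = 1 + p (b(p) = (1 + p)*1 = 1 + p)
z(I, T) = 6 - 3*(I + T)/(1 + I + T) (z(I, T) = 6 - 3*(I + T)/((1 + T) + I) = 6 - 3*(I + T)/(1 + I + T))
K(A, t) = -1/(5*(52 + 3*(-6 + (3 + A)²)/(-7 + (3 + A)²))) (K(A, t) = -1/(5*(3*(2 - 8 + (A + 3)²)/(1 - 8 + (A + 3)²) + 52)) = -1/(5*(3*(2 - 8 + (3 + A)²)/(1 - 8 + (3 + A)²) + 52)) = -1/(5*(3*(-6 + (3 + A)²)/(-7 + (3 + A)²) + 52)) = -1/(5*(52 + 3*(-6 + (3 + A)²)/(-7 + (3 + A)²))))
-K(21, -43 - 1*11) = -(7 - (3 + 21)²)/(5*(-382 + 55*(3 + 21)²)) = -(7 - 1*24²)/(5*(-382 + 55*24²)) = -(7 - 1*576)/(5*(-382 + 55*576)) = -(7 - 576)/(5*(-382 + 31680)) = -(-569)/(5*31298) = -1*(-569/156490) = 569/156490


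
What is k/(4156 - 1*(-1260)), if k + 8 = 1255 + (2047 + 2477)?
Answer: 5771/5416 ≈ 1.0655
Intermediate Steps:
k = 5771 (k = -8 + (1255 + (2047 + 2477)) = -8 + (1255 + 4524) = -8 + 5779 = 5771)
k/(4156 - 1*(-1260)) = 5771/(4156 - 1*(-1260)) = 5771/(4156 + 1260) = 5771/5416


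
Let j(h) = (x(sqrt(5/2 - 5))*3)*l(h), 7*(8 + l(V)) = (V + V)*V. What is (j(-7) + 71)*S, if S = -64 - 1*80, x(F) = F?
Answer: -10224 - 1296*I*sqrt(10) ≈ -10224.0 - 4098.3*I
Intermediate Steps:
l(V) = -8 + 2*V**2/7 (l(V) = -8 + ((V + V)*V)/7 = -8 + ((2*V)*V)/7 = -8 + (2*V**2)/7 = -8 + 2*V**2/7)
j(h) = 3*I*sqrt(10)*(-8 + 2*h**2/7)/2 (j(h) = (sqrt(5/2 - 5)*3)*(-8 + 2*h**2/7) = (sqrt(-5/2)*3)*(-8 + 2*h**2/7) = ((I*sqrt(10)/2)*3)*(-8 + 2*h**2/7) = (3*I*sqrt(10)/2)*(-8 + 2*h**2/7) = 3*I*sqrt(10)*(-8 + 2*h**2/7)/2)
S = -144 (S = -64 - 80 = -144)
(j(-7) + 71)*S = (3*I*sqrt(10)*(-28 + (-7)**2)/7 + 71)*(-144) = (3*I*sqrt(10)*(-28 + 49)/7 + 71)*(-144) = ((3/7)*I*sqrt(10)*21 + 71)*(-144) = (9*I*sqrt(10) + 71)*(-144) = (71 + 9*I*sqrt(10))*(-144) = -10224 - 1296*I*sqrt(10)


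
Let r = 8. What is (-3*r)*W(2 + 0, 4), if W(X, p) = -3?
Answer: 72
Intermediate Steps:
(-3*r)*W(2 + 0, 4) = -3*8*(-3) = -24*(-3) = 72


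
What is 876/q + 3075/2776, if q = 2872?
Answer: 1407897/996584 ≈ 1.4127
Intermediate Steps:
876/q + 3075/2776 = 876/2872 + 3075/2776 = 876*(1/2872) + 3075*(1/2776) = 219/718 + 3075/2776 = 1407897/996584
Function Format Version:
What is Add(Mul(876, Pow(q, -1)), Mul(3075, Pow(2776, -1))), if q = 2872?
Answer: Rational(1407897, 996584) ≈ 1.4127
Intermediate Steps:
Add(Mul(876, Pow(q, -1)), Mul(3075, Pow(2776, -1))) = Add(Mul(876, Pow(2872, -1)), Mul(3075, Pow(2776, -1))) = Add(Mul(876, Rational(1, 2872)), Mul(3075, Rational(1, 2776))) = Add(Rational(219, 718), Rational(3075, 2776)) = Rational(1407897, 996584)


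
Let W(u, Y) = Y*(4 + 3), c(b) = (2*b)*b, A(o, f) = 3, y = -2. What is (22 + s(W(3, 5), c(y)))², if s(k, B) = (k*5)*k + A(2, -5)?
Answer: 37822500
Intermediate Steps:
c(b) = 2*b²
W(u, Y) = 7*Y (W(u, Y) = Y*7 = 7*Y)
s(k, B) = 3 + 5*k² (s(k, B) = (k*5)*k + 3 = (5*k)*k + 3 = 5*k² + 3 = 3 + 5*k²)
(22 + s(W(3, 5), c(y)))² = (22 + (3 + 5*(7*5)²))² = (22 + (3 + 5*35²))² = (22 + (3 + 5*1225))² = (22 + (3 + 6125))² = (22 + 6128)² = 6150² = 37822500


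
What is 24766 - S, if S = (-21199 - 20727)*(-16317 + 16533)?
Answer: 9080782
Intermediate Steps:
S = -9056016 (S = -41926*216 = -9056016)
24766 - S = 24766 - 1*(-9056016) = 24766 + 9056016 = 9080782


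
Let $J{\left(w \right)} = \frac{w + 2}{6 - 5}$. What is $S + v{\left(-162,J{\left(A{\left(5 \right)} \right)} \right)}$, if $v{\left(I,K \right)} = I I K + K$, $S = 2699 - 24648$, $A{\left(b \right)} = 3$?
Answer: $109276$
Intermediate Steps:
$S = -21949$ ($S = 2699 - 24648 = -21949$)
$J{\left(w \right)} = 2 + w$ ($J{\left(w \right)} = \frac{2 + w}{1} = \left(2 + w\right) 1 = 2 + w$)
$v{\left(I,K \right)} = K + K I^{2}$ ($v{\left(I,K \right)} = I^{2} K + K = K I^{2} + K = K + K I^{2}$)
$S + v{\left(-162,J{\left(A{\left(5 \right)} \right)} \right)} = -21949 + \left(2 + 3\right) \left(1 + \left(-162\right)^{2}\right) = -21949 + 5 \left(1 + 26244\right) = -21949 + 5 \cdot 26245 = -21949 + 131225 = 109276$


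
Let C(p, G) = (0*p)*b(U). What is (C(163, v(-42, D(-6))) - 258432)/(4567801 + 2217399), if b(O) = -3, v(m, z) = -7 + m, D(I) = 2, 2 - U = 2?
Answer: -16152/424075 ≈ -0.038088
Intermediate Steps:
U = 0 (U = 2 - 1*2 = 2 - 2 = 0)
C(p, G) = 0 (C(p, G) = (0*p)*(-3) = 0*(-3) = 0)
(C(163, v(-42, D(-6))) - 258432)/(4567801 + 2217399) = (0 - 258432)/(4567801 + 2217399) = -258432/6785200 = -258432*1/6785200 = -16152/424075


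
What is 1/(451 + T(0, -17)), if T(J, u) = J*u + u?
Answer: 1/434 ≈ 0.0023041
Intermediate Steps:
T(J, u) = u + J*u
1/(451 + T(0, -17)) = 1/(451 - 17*(1 + 0)) = 1/(451 - 17*1) = 1/(451 - 17) = 1/434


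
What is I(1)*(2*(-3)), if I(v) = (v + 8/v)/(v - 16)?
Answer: 18/5 ≈ 3.6000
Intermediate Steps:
I(v) = (v + 8/v)/(-16 + v)
I(1)*(2*(-3)) = ((8 + 1²)/(1*(-16 + 1)))*(2*(-3)) = (1*(8 + 1)/(-15))*(-6) = (1*(-1/15)*9)*(-6) = -⅗*(-6) = 18/5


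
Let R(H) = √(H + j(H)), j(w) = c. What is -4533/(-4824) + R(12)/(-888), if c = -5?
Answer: 1511/1608 - √7/888 ≈ 0.93670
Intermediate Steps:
j(w) = -5
R(H) = √(-5 + H) (R(H) = √(H - 5) = √(-5 + H))
-4533/(-4824) + R(12)/(-888) = -4533/(-4824) + √(-5 + 12)/(-888) = -4533*(-1/4824) + √7*(-1/888) = 1511/1608 - √7/888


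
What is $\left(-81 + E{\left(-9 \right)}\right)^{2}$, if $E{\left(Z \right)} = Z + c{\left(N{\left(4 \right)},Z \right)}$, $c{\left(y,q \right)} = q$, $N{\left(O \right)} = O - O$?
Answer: $9801$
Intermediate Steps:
$N{\left(O \right)} = 0$
$E{\left(Z \right)} = 2 Z$ ($E{\left(Z \right)} = Z + Z = 2 Z$)
$\left(-81 + E{\left(-9 \right)}\right)^{2} = \left(-81 + 2 \left(-9\right)\right)^{2} = \left(-81 - 18\right)^{2} = \left(-99\right)^{2} = 9801$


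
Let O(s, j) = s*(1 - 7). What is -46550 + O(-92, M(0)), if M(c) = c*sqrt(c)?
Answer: -45998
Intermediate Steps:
M(c) = c**(3/2)
O(s, j) = -6*s (O(s, j) = s*(-6) = -6*s)
-46550 + O(-92, M(0)) = -46550 - 6*(-92) = -46550 + 552 = -45998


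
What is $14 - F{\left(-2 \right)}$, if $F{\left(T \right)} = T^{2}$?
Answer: $10$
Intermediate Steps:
$14 - F{\left(-2 \right)} = 14 - \left(-2\right)^{2} = 14 - 4 = 10$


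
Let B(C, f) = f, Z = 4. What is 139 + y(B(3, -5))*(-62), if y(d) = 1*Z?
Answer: -109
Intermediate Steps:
y(d) = 4 (y(d) = 1*4 = 4)
139 + y(B(3, -5))*(-62) = 139 + 4*(-62) = 139 - 248 = -109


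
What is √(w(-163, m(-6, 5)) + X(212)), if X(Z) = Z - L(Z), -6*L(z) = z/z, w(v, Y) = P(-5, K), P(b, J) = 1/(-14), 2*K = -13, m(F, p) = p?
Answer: √93534/21 ≈ 14.563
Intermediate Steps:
K = -13/2 (K = (½)*(-13) = -13/2 ≈ -6.5000)
P(b, J) = -1/14
w(v, Y) = -1/14
L(z) = -⅙ (L(z) = -z/(6*z) = -⅙*1 = -⅙)
X(Z) = ⅙ + Z (X(Z) = Z - 1*(-⅙) = Z + ⅙ = ⅙ + Z)
√(w(-163, m(-6, 5)) + X(212)) = √(-1/14 + (⅙ + 212)) = √(-1/14 + 1273/6) = √(4454/21) = √93534/21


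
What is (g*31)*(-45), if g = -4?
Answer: 5580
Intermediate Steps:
(g*31)*(-45) = -4*31*(-45) = -124*(-45) = 5580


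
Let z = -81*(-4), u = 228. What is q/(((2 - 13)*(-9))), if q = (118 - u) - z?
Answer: -434/99 ≈ -4.3838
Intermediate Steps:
z = 324
q = -434 (q = (118 - 1*228) - 1*324 = (118 - 228) - 324 = -110 - 324 = -434)
q/(((2 - 13)*(-9))) = -434*(-1/(9*(2 - 13))) = -434/((-11*(-9))) = -434/99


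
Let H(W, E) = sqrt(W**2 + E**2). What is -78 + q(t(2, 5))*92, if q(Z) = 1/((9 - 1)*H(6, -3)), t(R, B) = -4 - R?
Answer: -78 + 23*sqrt(5)/30 ≈ -76.286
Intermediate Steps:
H(W, E) = sqrt(E**2 + W**2)
q(Z) = sqrt(5)/120 (q(Z) = 1/((9 - 1)*(sqrt((-3)**2 + 6**2))) = 1/(8*(sqrt(9 + 36))) = 1/(8*(sqrt(45))) = 1/(8*((3*sqrt(5)))) = (sqrt(5)/15)/8 = sqrt(5)/120)
-78 + q(t(2, 5))*92 = -78 + (sqrt(5)/120)*92 = -78 + 23*sqrt(5)/30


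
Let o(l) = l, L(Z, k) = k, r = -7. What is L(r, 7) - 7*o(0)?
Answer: 7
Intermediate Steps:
L(r, 7) - 7*o(0) = 7 - 7*0 = 7 + 0 = 7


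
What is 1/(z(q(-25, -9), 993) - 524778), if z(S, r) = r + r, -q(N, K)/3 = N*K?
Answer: -1/522792 ≈ -1.9128e-6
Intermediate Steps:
q(N, K) = -3*K*N (q(N, K) = -3*N*K = -3*K*N)
z(S, r) = 2*r
1/(z(q(-25, -9), 993) - 524778) = 1/(2*993 - 524778) = 1/(1986 - 524778) = 1/(-522792) = -1/522792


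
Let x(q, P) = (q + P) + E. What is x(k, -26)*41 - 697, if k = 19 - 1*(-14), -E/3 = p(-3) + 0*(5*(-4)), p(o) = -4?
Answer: 82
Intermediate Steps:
E = 12 (E = -3*(-4 + 0*(5*(-4))) = -3*(-4 + 0*(-20)) = -3*(-4 + 0) = -3*(-4) = 12)
k = 33 (k = 19 + 14 = 33)
x(q, P) = 12 + P + q (x(q, P) = (q + P) + 12 = (P + q) + 12 = 12 + P + q)
x(k, -26)*41 - 697 = (12 - 26 + 33)*41 - 697 = 19*41 - 697 = 779 - 697 = 82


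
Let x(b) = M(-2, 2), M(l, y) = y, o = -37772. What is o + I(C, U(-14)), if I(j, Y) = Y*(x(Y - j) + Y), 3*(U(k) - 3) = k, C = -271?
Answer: -339953/9 ≈ -37773.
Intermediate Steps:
U(k) = 3 + k/3
x(b) = 2
I(j, Y) = Y*(2 + Y)
o + I(C, U(-14)) = -37772 + (3 + (1/3)*(-14))*(2 + (3 + (1/3)*(-14))) = -37772 + (3 - 14/3)*(2 + (3 - 14/3)) = -37772 - 5*(2 - 5/3)/3 = -37772 - 5/3*1/3 = -37772 - 5/9 = -339953/9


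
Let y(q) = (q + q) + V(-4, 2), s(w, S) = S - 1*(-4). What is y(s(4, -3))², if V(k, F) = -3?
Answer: 1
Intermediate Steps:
s(w, S) = 4 + S (s(w, S) = S + 4 = 4 + S)
y(q) = -3 + 2*q (y(q) = (q + q) - 3 = 2*q - 3 = -3 + 2*q)
y(s(4, -3))² = (-3 + 2*(4 - 3))² = (-3 + 2*1)² = (-3 + 2)² = (-1)² = 1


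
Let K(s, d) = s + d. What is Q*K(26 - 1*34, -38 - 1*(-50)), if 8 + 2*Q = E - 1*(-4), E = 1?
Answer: -6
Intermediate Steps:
Q = -3/2 (Q = -4 + (1 - 1*(-4))/2 = -4 + (1 + 4)/2 = -4 + (½)*5 = -4 + 5/2 = -3/2 ≈ -1.5000)
K(s, d) = d + s
Q*K(26 - 1*34, -38 - 1*(-50)) = -3*((-38 - 1*(-50)) + (26 - 1*34))/2 = -3*((-38 + 50) + (26 - 34))/2 = -3*(12 - 8)/2 = -3/2*4 = -6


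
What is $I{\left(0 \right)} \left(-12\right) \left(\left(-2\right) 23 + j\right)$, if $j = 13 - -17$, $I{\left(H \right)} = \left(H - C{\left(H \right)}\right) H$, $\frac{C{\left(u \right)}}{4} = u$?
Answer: $0$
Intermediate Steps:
$C{\left(u \right)} = 4 u$
$I{\left(H \right)} = - 3 H^{2}$ ($I{\left(H \right)} = \left(H - 4 H\right) H = - 3 H H = - 3 H^{2}$)
$j = 30$ ($j = 13 + 17 = 30$)
$I{\left(0 \right)} \left(-12\right) \left(\left(-2\right) 23 + j\right) = - 3 \cdot 0^{2} \left(-12\right) \left(\left(-2\right) 23 + 30\right) = \left(-3\right) 0 \left(-12\right) \left(-46 + 30\right) = 0 \left(-12\right) \left(-16\right) = 0 \left(-16\right) = 0$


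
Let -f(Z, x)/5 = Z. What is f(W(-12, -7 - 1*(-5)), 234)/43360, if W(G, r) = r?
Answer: 1/4336 ≈ 0.00023063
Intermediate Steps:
f(Z, x) = -5*Z
f(W(-12, -7 - 1*(-5)), 234)/43360 = -5*(-7 - 1*(-5))/43360 = -5*(-7 + 5)*(1/43360) = -5*(-2)*(1/43360) = 10*(1/43360) = 1/4336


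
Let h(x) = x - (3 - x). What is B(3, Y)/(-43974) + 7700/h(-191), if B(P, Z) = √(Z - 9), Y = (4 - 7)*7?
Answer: -20 - I*√30/43974 ≈ -20.0 - 0.00012456*I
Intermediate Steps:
h(x) = -3 + 2*x (h(x) = x + (-3 + x) = -3 + 2*x)
Y = -21 (Y = -3*7 = -21)
B(P, Z) = √(-9 + Z)
B(3, Y)/(-43974) + 7700/h(-191) = √(-9 - 21)/(-43974) + 7700/(-3 + 2*(-191)) = √(-30)*(-1/43974) + 7700/(-3 - 382) = (I*√30)*(-1/43974) + 7700/(-385) = -I*√30/43974 + 7700*(-1/385) = -I*√30/43974 - 20 = -20 - I*√30/43974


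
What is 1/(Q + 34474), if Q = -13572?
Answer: 1/20902 ≈ 4.7842e-5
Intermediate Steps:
1/(Q + 34474) = 1/(-13572 + 34474) = 1/20902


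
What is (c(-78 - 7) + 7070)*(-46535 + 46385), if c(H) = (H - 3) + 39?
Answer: -1053150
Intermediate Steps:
c(H) = 36 + H (c(H) = (-3 + H) + 39 = 36 + H)
(c(-78 - 7) + 7070)*(-46535 + 46385) = ((36 + (-78 - 7)) + 7070)*(-46535 + 46385) = ((36 - 85) + 7070)*(-150) = (-49 + 7070)*(-150) = 7021*(-150) = -1053150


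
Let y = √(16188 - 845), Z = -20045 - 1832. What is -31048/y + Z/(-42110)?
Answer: 21877/42110 - 31048*√15343/15343 ≈ -250.14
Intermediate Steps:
Z = -21877
y = √15343 ≈ 123.87
-31048/y + Z/(-42110) = -31048*√15343/15343 - 21877/(-42110) = -31048*√15343/15343 - 21877*(-1/42110) = -31048*√15343/15343 + 21877/42110 = 21877/42110 - 31048*√15343/15343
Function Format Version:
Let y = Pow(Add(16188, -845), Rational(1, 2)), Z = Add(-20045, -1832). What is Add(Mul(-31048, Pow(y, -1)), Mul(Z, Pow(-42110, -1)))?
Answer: Add(Rational(21877, 42110), Mul(Rational(-31048, 15343), Pow(15343, Rational(1, 2)))) ≈ -250.14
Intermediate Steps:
Z = -21877
y = Pow(15343, Rational(1, 2)) ≈ 123.87
Add(Mul(-31048, Pow(y, -1)), Mul(Z, Pow(-42110, -1))) = Add(Mul(-31048, Pow(Pow(15343, Rational(1, 2)), -1)), Mul(-21877, Pow(-42110, -1))) = Add(Mul(-31048, Mul(Rational(1, 15343), Pow(15343, Rational(1, 2)))), Mul(-21877, Rational(-1, 42110))) = Add(Mul(Rational(-31048, 15343), Pow(15343, Rational(1, 2))), Rational(21877, 42110)) = Add(Rational(21877, 42110), Mul(Rational(-31048, 15343), Pow(15343, Rational(1, 2))))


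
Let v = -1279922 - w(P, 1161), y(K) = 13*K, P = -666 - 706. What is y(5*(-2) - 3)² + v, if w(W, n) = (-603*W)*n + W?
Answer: -961763865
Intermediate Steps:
P = -1372
w(W, n) = W - 603*W*n (w(W, n) = -603*W*n + W = W - 603*W*n)
v = -961792426 (v = -1279922 - (-1372)*(1 - 603*1161) = -1279922 - (-1372)*(1 - 700083) = -1279922 - (-1372)*(-700082) = -1279922 - 1*960512504 = -1279922 - 960512504 = -961792426)
y(5*(-2) - 3)² + v = (13*(5*(-2) - 3))² - 961792426 = (13*(-10 - 3))² - 961792426 = (13*(-13))² - 961792426 = (-169)² - 961792426 = 28561 - 961792426 = -961763865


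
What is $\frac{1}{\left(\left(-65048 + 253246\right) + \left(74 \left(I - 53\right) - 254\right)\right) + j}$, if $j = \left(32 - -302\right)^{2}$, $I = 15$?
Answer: $\frac{1}{296688} \approx 3.3705 \cdot 10^{-6}$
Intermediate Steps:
$j = 111556$ ($j = \left(32 + 302\right)^{2} = 334^{2} = 111556$)
$\frac{1}{\left(\left(-65048 + 253246\right) + \left(74 \left(I - 53\right) - 254\right)\right) + j} = \frac{1}{\left(\left(-65048 + 253246\right) + \left(74 \left(15 - 53\right) - 254\right)\right) + 111556} = \frac{1}{\left(188198 + \left(74 \left(15 - 53\right) - 254\right)\right) + 111556} = \frac{1}{\left(188198 + \left(74 \left(-38\right) - 254\right)\right) + 111556} = \frac{1}{\left(188198 - 3066\right) + 111556} = \frac{1}{185132 + 111556} = \frac{1}{296688}$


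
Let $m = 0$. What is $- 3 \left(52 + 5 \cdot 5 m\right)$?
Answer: $-156$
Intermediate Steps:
$- 3 \left(52 + 5 \cdot 5 m\right) = - 3 \left(52 + 5 \cdot 5 \cdot 0\right) = - 3 \left(52 + 25 \cdot 0\right) = - 3 \left(52 + 0\right) = - 3 \cdot 52 = \left(-1\right) 156 = -156$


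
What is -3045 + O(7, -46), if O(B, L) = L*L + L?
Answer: -975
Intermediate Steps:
O(B, L) = L + L² (O(B, L) = L² + L = L + L²)
-3045 + O(7, -46) = -3045 - 46*(1 - 46) = -3045 - 46*(-45) = -3045 + 2070 = -975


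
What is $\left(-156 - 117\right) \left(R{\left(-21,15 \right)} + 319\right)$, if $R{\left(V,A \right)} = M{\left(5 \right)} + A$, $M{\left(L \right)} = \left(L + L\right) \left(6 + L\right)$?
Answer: $-121212$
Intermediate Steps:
$M{\left(L \right)} = 2 L \left(6 + L\right)$
$R{\left(V,A \right)} = 110 + A$ ($R{\left(V,A \right)} = 2 \cdot 5 \left(6 + 5\right) + A = 2 \cdot 5 \cdot 11 + A = 110 + A$)
$\left(-156 - 117\right) \left(R{\left(-21,15 \right)} + 319\right) = \left(-156 - 117\right) \left(\left(110 + 15\right) + 319\right) = - 273 \left(125 + 319\right) = \left(-273\right) 444 = -121212$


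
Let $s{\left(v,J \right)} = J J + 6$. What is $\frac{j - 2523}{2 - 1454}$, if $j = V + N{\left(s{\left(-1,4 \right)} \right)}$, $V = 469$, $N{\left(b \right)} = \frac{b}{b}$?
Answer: $\frac{2053}{1452} \approx 1.4139$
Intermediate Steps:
$s{\left(v,J \right)} = 6 + J^{2}$ ($s{\left(v,J \right)} = J^{2} + 6 = 6 + J^{2}$)
$N{\left(b \right)} = 1$
$j = 470$ ($j = 469 + 1 = 470$)
$\frac{j - 2523}{2 - 1454} = \frac{470 - 2523}{2 - 1454} = - \frac{2053}{-1452} = \left(-2053\right) \left(- \frac{1}{1452}\right) = \frac{2053}{1452}$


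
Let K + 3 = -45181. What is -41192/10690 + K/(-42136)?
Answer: -78290572/28152115 ≈ -2.7810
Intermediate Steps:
K = -45184 (K = -3 - 45181 = -45184)
-41192/10690 + K/(-42136) = -41192/10690 - 45184/(-42136) = -41192*1/10690 - 45184*(-1/42136) = -20596/5345 + 5648/5267 = -78290572/28152115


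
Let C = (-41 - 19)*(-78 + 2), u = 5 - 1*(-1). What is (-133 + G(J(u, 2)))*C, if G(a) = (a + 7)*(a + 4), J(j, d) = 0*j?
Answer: -478800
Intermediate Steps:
u = 6 (u = 5 + 1 = 6)
J(j, d) = 0
C = 4560 (C = -60*(-76) = 4560)
G(a) = (4 + a)*(7 + a) (G(a) = (7 + a)*(4 + a) = (4 + a)*(7 + a))
(-133 + G(J(u, 2)))*C = (-133 + (28 + 0**2 + 11*0))*4560 = (-133 + (28 + 0 + 0))*4560 = (-133 + 28)*4560 = -105*4560 = -478800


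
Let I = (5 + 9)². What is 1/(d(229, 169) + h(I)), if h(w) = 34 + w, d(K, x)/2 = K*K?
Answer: 1/105112 ≈ 9.5137e-6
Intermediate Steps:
d(K, x) = 2*K² (d(K, x) = 2*(K*K) = 2*K²)
I = 196 (I = 14² = 196)
1/(d(229, 169) + h(I)) = 1/(2*229² + (34 + 196)) = 1/(2*52441 + 230) = 1/(104882 + 230) = 1/105112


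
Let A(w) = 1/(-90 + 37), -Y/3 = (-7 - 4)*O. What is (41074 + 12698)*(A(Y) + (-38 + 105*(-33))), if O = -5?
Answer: -9983309520/53 ≈ -1.8836e+8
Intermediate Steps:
Y = -165 (Y = -3*(-7 - 4)*(-5) = -(-33)*(-5) = -3*55 = -165)
A(w) = -1/53 (A(w) = 1/(-53) = -1/53)
(41074 + 12698)*(A(Y) + (-38 + 105*(-33))) = (41074 + 12698)*(-1/53 + (-38 + 105*(-33))) = 53772*(-1/53 + (-38 - 3465)) = 53772*(-1/53 - 3503) = 53772*(-185660/53) = -9983309520/53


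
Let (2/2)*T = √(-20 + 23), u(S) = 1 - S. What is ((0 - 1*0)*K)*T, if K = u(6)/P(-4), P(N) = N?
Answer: 0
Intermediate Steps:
K = 5/4 (K = (1 - 1*6)/(-4) = (1 - 6)*(-¼) = -5*(-¼) = 5/4 ≈ 1.2500)
T = √3 (T = √(-20 + 23) = √3 ≈ 1.7320)
((0 - 1*0)*K)*T = ((0 - 1*0)*(5/4))*√3 = ((0 + 0)*(5/4))*√3 = (0*(5/4))*√3 = 0*√3 = 0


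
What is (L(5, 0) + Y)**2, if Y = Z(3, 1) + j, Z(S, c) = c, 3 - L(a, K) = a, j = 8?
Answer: 49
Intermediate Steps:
L(a, K) = 3 - a
Y = 9 (Y = 1 + 8 = 9)
(L(5, 0) + Y)**2 = ((3 - 1*5) + 9)**2 = ((3 - 5) + 9)**2 = (-2 + 9)**2 = 7**2 = 49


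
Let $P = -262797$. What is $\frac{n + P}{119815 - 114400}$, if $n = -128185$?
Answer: $- \frac{20578}{285} \approx -72.203$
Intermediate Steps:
$\frac{n + P}{119815 - 114400} = \frac{-128185 - 262797}{119815 - 114400} = - \frac{390982}{5415} = \left(-390982\right) \frac{1}{5415} = - \frac{20578}{285}$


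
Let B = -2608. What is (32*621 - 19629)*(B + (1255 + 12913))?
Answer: 2809080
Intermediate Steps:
(32*621 - 19629)*(B + (1255 + 12913)) = (32*621 - 19629)*(-2608 + (1255 + 12913)) = (19872 - 19629)*(-2608 + 14168) = 243*11560 = 2809080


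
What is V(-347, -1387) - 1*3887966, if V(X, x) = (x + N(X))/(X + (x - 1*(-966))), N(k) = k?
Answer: -497659359/128 ≈ -3.8880e+6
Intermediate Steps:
V(X, x) = (X + x)/(966 + X + x) (V(X, x) = (x + X)/(X + (x - 1*(-966))) = (X + x)/(X + (x + 966)) = (X + x)/(X + (966 + x)) = (X + x)/(966 + X + x))
V(-347, -1387) - 1*3887966 = (-347 - 1387)/(966 - 347 - 1387) - 1*3887966 = -1734/(-768) - 3887966 = -1/768*(-1734) - 3887966 = 289/128 - 3887966 = -497659359/128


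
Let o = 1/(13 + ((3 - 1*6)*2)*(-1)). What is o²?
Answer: 1/361 ≈ 0.0027701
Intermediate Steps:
o = 1/19 (o = 1/(13 + ((3 - 6)*2)*(-1)) = 1/(13 - 3*2*(-1)) = 1/(13 - 6*(-1)) = 1/(13 + 6) = 1/19 ≈ 0.052632)
o² = (1/19)² = 1/361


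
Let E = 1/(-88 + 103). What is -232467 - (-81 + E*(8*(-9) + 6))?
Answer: -1161908/5 ≈ -2.3238e+5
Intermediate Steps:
E = 1/15 ≈ 0.066667
-232467 - (-81 + E*(8*(-9) + 6)) = -232467 - (-81 + (8*(-9) + 6)/15) = -232467 - (-81 + (-72 + 6)/15) = -232467 - (-81 + (1/15)*(-66)) = -232467 - (-81 - 22/5) = -232467 - 1*(-427/5) = -232467 + 427/5 = -1161908/5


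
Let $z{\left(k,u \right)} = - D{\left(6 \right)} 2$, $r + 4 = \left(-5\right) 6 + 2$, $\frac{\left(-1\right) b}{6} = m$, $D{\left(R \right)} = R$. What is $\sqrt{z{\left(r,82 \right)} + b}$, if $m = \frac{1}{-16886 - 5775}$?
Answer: $\frac{3 i \sqrt{684679454}}{22661} \approx 3.4641 i$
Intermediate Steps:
$m = - \frac{1}{22661}$ ($m = \frac{1}{-22661} = - \frac{1}{22661} \approx -4.4129 \cdot 10^{-5}$)
$b = \frac{6}{22661}$ ($b = \left(-6\right) \left(- \frac{1}{22661}\right) = \frac{6}{22661} \approx 0.00026477$)
$r = -32$ ($r = -4 + \left(\left(-5\right) 6 + 2\right) = -4 + \left(-30 + 2\right) = -4 - 28 = -32$)
$z{\left(k,u \right)} = -12$ ($z{\left(k,u \right)} = \left(-1\right) 6 \cdot 2 = \left(-6\right) 2 = -12$)
$\sqrt{z{\left(r,82 \right)} + b} = \sqrt{-12 + \frac{6}{22661}} = \sqrt{- \frac{271926}{22661}} = \frac{3 i \sqrt{684679454}}{22661}$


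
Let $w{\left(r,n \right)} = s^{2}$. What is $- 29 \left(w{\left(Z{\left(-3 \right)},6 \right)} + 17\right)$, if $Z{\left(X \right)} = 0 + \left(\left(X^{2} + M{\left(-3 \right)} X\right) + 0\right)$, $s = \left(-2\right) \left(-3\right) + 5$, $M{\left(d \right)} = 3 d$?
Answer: $-4002$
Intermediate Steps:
$s = 11$ ($s = 6 + 5 = 11$)
$Z{\left(X \right)} = X^{2} - 9 X$ ($Z{\left(X \right)} = 0 + \left(\left(X^{2} + 3 \left(-3\right) X\right) + 0\right) = 0 + \left(\left(X^{2} - 9 X\right) + 0\right) = 0 + \left(X^{2} - 9 X\right) = X^{2} - 9 X$)
$w{\left(r,n \right)} = 121$ ($w{\left(r,n \right)} = 11^{2} = 121$)
$- 29 \left(w{\left(Z{\left(-3 \right)},6 \right)} + 17\right) = - 29 \left(121 + 17\right) = \left(-29\right) 138 = -4002$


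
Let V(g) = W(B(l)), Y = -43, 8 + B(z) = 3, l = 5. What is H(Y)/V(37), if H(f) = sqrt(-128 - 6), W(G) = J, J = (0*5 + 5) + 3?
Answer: I*sqrt(134)/8 ≈ 1.447*I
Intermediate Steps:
B(z) = -5 (B(z) = -8 + 3 = -5)
J = 8 (J = (0 + 5) + 3 = 5 + 3 = 8)
W(G) = 8
H(f) = I*sqrt(134) (H(f) = sqrt(-134) = I*sqrt(134))
V(g) = 8
H(Y)/V(37) = (I*sqrt(134))/8 = (I*sqrt(134))*(1/8) = I*sqrt(134)/8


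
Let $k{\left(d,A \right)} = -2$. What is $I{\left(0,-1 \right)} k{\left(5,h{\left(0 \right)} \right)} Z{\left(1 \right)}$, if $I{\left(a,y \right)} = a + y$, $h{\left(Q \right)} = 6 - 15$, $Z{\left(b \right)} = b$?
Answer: $2$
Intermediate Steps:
$h{\left(Q \right)} = -9$ ($h{\left(Q \right)} = 6 - 15 = -9$)
$I{\left(0,-1 \right)} k{\left(5,h{\left(0 \right)} \right)} Z{\left(1 \right)} = \left(0 - 1\right) \left(-2\right) 1 = \left(-1\right) \left(-2\right) 1 = 2 \cdot 1 = 2$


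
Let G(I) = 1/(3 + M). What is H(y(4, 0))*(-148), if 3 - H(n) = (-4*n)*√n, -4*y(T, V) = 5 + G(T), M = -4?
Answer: -444 + 592*I ≈ -444.0 + 592.0*I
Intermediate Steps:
G(I) = -1 (G(I) = 1/(3 - 4) = 1/(-1) = -1)
y(T, V) = -1 (y(T, V) = -(5 - 1)/4 = -¼*4 = -1)
H(n) = 3 + 4*n^(3/2) (H(n) = 3 - (-4*n)*√n = 3 - (-4)*n^(3/2) = 3 + 4*n^(3/2))
H(y(4, 0))*(-148) = (3 + 4*(-1)^(3/2))*(-148) = (3 + 4*(-I))*(-148) = (3 - 4*I)*(-148) = -444 + 592*I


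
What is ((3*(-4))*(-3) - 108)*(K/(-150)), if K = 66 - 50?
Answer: 192/25 ≈ 7.6800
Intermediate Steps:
K = 16
((3*(-4))*(-3) - 108)*(K/(-150)) = ((3*(-4))*(-3) - 108)*(16/(-150)) = (-12*(-3) - 108)*(16*(-1/150)) = (36 - 108)*(-8/75) = -72*(-8/75) = 192/25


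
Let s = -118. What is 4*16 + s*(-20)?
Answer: 2424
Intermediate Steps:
4*16 + s*(-20) = 4*16 - 118*(-20) = 64 + 2360 = 2424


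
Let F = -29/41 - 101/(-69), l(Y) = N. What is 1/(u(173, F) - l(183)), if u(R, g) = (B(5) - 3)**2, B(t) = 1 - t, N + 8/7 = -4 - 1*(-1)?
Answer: 7/372 ≈ 0.018817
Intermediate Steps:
N = -29/7 (N = -8/7 + (-4 - 1*(-1)) = -8/7 + (-4 + 1) = -8/7 - 3 = -29/7 ≈ -4.1429)
l(Y) = -29/7
F = 2140/2829 (F = -29*1/41 - 101*(-1/69) = -29/41 + 101/69 = 2140/2829 ≈ 0.75645)
u(R, g) = 49 (u(R, g) = ((1 - 1*5) - 3)**2 = ((1 - 5) - 3)**2 = (-4 - 3)**2 = (-7)**2 = 49)
1/(u(173, F) - l(183)) = 1/(49 - 1*(-29/7)) = 1/(49 + 29/7) = 1/(372/7) = 7/372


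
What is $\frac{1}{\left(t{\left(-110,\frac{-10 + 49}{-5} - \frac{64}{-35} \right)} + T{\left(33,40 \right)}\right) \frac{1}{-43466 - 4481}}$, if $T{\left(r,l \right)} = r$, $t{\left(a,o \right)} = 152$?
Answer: $- \frac{47947}{185} \approx -259.17$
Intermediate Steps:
$\frac{1}{\left(t{\left(-110,\frac{-10 + 49}{-5} - \frac{64}{-35} \right)} + T{\left(33,40 \right)}\right) \frac{1}{-43466 - 4481}} = \frac{1}{\left(152 + 33\right) \frac{1}{-43466 - 4481}} = \frac{1}{185 \frac{1}{-47947}} = \frac{1}{185 \left(- \frac{1}{47947}\right)} = \frac{1}{- \frac{185}{47947}} = - \frac{47947}{185}$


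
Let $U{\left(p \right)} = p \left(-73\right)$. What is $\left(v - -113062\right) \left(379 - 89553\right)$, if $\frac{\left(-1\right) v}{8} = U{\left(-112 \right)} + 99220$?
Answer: $66533256444$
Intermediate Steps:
$U{\left(p \right)} = - 73 p$
$v = -859168$ ($v = - 8 \left(\left(-73\right) \left(-112\right) + 99220\right) = - 8 \left(8176 + 99220\right) = \left(-8\right) 107396 = -859168$)
$\left(v - -113062\right) \left(379 - 89553\right) = \left(-859168 - -113062\right) \left(379 - 89553\right) = \left(-859168 + 113062\right) \left(-89174\right) = \left(-746106\right) \left(-89174\right) = 66533256444$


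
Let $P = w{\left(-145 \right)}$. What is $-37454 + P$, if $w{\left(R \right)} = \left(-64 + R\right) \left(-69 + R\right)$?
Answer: $7272$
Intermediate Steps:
$w{\left(R \right)} = \left(-69 + R\right) \left(-64 + R\right)$
$P = 44726$ ($P = 4416 + \left(-145\right)^{2} - -19285 = 4416 + 21025 + 19285 = 44726$)
$-37454 + P = -37454 + 44726 = 7272$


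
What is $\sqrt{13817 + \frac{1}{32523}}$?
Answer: $\frac{2 \sqrt{3653717501679}}{32523} \approx 117.55$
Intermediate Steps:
$\sqrt{13817 + \frac{1}{32523}} = \sqrt{\frac{449370292}{32523}} = \frac{2 \sqrt{3653717501679}}{32523}$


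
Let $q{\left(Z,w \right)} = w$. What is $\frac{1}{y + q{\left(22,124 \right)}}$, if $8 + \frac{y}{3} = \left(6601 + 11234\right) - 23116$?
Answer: $- \frac{1}{15743} \approx -6.352 \cdot 10^{-5}$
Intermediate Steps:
$y = -15867$ ($y = -24 + 3 \left(\left(6601 + 11234\right) - 23116\right) = -24 + 3 \left(17835 - 23116\right) = -24 + 3 \left(-5281\right) = -24 - 15843 = -15867$)
$\frac{1}{y + q{\left(22,124 \right)}} = \frac{1}{-15867 + 124} = \frac{1}{-15743} = - \frac{1}{15743}$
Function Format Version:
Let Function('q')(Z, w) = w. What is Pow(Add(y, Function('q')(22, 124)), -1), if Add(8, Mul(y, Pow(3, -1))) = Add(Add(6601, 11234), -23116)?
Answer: Rational(-1, 15743) ≈ -6.3520e-5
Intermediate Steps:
y = -15867 (y = Add(-24, Mul(3, Add(Add(6601, 11234), -23116))) = Add(-24, Mul(3, Add(17835, -23116))) = Add(-24, Mul(3, -5281)) = Add(-24, -15843) = -15867)
Pow(Add(y, Function('q')(22, 124)), -1) = Pow(Add(-15867, 124), -1) = Pow(-15743, -1) = Rational(-1, 15743)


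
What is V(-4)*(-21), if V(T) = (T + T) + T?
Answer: 252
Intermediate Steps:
V(T) = 3*T (V(T) = 2*T + T = 3*T)
V(-4)*(-21) = (3*(-4))*(-21) = -12*(-21) = 252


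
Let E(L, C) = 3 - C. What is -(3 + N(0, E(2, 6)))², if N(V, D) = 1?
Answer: -16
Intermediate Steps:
-(3 + N(0, E(2, 6)))² = -(3 + 1)² = -1*4² = -1*16 = -16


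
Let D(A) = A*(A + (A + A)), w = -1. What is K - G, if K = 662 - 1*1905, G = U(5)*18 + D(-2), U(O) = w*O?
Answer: -1165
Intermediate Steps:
D(A) = 3*A² (D(A) = A*(A + 2*A) = A*(3*A) = 3*A²)
U(O) = -O
G = -78 (G = -1*5*18 + 3*(-2)² = -5*18 + 3*4 = -90 + 12 = -78)
K = -1243 (K = 662 - 1905 = -1243)
K - G = -1243 - 1*(-78) = -1243 + 78 = -1165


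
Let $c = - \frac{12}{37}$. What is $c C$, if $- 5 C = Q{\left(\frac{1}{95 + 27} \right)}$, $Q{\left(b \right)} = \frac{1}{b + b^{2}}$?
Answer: $\frac{59536}{7585} \approx 7.8492$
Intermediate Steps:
$c = - \frac{12}{37}$ ($c = \left(-12\right) \frac{1}{37} = - \frac{12}{37} \approx -0.32432$)
$C = - \frac{14884}{615}$ ($C = - \frac{\frac{1}{\frac{1}{95 + 27}} \frac{1}{1 + \frac{1}{95 + 27}}}{5} = - \frac{\frac{1}{\frac{1}{122}} \frac{1}{1 + \frac{1}{122}}}{5} = - \frac{122 \frac{1}{\frac{123}{122}}}{5} = - \frac{122 \cdot \frac{122}{123}}{5} = \left(- \frac{1}{5}\right) \frac{14884}{123} = - \frac{14884}{615} \approx -24.202$)
$c C = \left(- \frac{12}{37}\right) \left(- \frac{14884}{615}\right) = \frac{59536}{7585}$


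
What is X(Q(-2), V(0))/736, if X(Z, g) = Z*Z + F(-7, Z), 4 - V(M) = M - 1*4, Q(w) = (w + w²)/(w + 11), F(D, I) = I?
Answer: 11/29808 ≈ 0.00036903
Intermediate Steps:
Q(w) = (w + w²)/(11 + w)
V(M) = 8 - M (V(M) = 4 - (M - 1*4) = 4 - (M - 4) = 4 - (-4 + M) = 4 + (4 - M) = 8 - M)
X(Z, g) = Z + Z² (X(Z, g) = Z*Z + Z = Z² + Z = Z + Z²)
X(Q(-2), V(0))/736 = ((-2*(1 - 2)/(11 - 2))*(1 - 2*(1 - 2)/(11 - 2)))/736 = ((-2*(-1)/9)*(1 - 2*(-1)/9))*(1/736) = ((-2*⅑*(-1))*(1 - 2*⅑*(-1)))*(1/736) = (2*(1 + 2/9)/9)*(1/736) = ((2/9)*(11/9))*(1/736) = (22/81)*(1/736) = 11/29808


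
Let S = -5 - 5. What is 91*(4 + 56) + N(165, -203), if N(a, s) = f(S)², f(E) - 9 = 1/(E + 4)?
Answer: 199369/36 ≈ 5538.0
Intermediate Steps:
S = -10
f(E) = 9 + 1/(4 + E) (f(E) = 9 + 1/(E + 4) = 9 + 1/(4 + E))
N(a, s) = 2809/36 (N(a, s) = ((37 + 9*(-10))/(4 - 10))² = ((37 - 90)/(-6))² = (-⅙*(-53))² = (53/6)² = 2809/36)
91*(4 + 56) + N(165, -203) = 91*(4 + 56) + 2809/36 = 91*60 + 2809/36 = 5460 + 2809/36 = 199369/36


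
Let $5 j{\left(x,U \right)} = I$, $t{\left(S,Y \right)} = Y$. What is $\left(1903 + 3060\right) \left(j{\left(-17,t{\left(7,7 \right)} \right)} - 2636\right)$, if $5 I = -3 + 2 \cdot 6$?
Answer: $- \frac{327017033}{25} \approx -1.3081 \cdot 10^{7}$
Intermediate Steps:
$I = \frac{9}{5}$ ($I = \frac{-3 + 2 \cdot 6}{5} = \frac{-3 + 12}{5} = \frac{1}{5} \cdot 9 = \frac{9}{5} \approx 1.8$)
$j{\left(x,U \right)} = \frac{9}{25}$ ($j{\left(x,U \right)} = \frac{1}{5} \cdot \frac{9}{5} = \frac{9}{25}$)
$\left(1903 + 3060\right) \left(j{\left(-17,t{\left(7,7 \right)} \right)} - 2636\right) = \left(1903 + 3060\right) \left(\frac{9}{25} - 2636\right) = 4963 \left(- \frac{65891}{25}\right) = - \frac{327017033}{25}$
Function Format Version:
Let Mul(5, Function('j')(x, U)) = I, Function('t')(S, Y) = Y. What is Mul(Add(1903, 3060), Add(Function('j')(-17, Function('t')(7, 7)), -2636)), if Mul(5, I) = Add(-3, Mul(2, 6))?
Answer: Rational(-327017033, 25) ≈ -1.3081e+7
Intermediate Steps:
I = Rational(9, 5) (I = Mul(Rational(1, 5), Add(-3, Mul(2, 6))) = Mul(Rational(1, 5), Add(-3, 12)) = Mul(Rational(1, 5), 9) = Rational(9, 5) ≈ 1.8000)
Function('j')(x, U) = Rational(9, 25) (Function('j')(x, U) = Mul(Rational(1, 5), Rational(9, 5)) = Rational(9, 25))
Mul(Add(1903, 3060), Add(Function('j')(-17, Function('t')(7, 7)), -2636)) = Mul(Add(1903, 3060), Add(Rational(9, 25), -2636)) = Mul(4963, Rational(-65891, 25)) = Rational(-327017033, 25)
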